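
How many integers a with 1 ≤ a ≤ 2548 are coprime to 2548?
The number of a ∈ {1, ..., 2548} with gcd(a, 2548) = 1 is by definition Euler's totient φ(2548). φ is multiplicative, with φ(p^e) = p^e − p^(e−1). Factorise 2548 = 2^2 · 7^2 · 13. Then
  φ(2548) = (2^2 − 2^1) · (7^2 − 7^1) · (13 − 1) = 2 · 42 · 12 = 1008.
So there are 1008 such integers.

Final answer: 1008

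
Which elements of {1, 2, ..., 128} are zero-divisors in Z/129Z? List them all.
An element a ∈ Z/129Z (with a ≠ 0) is a zero-divisor iff gcd(a, 129) > 1 (because a is a unit precisely when gcd(a, n) = 1, and in Z/nZ every nonzero, non-unit element is a zero-divisor). Scan a = 1, ..., 128 and keep those with gcd(a, 129) > 1:
  gcd(3, 129) = 3, gcd(6, 129) = 3, gcd(9, 129) = 3, gcd(12, 129) = 3, gcd(15, 129) = 3, gcd(18, 129) = 3, gcd(21, 129) = 3, gcd(24, 129) = 3, gcd(27, 129) = 3, gcd(30, 129) = 3, gcd(33, 129) = 3, gcd(36, 129) = 3, gcd(39, 129) = 3, gcd(42, 129) = 3, gcd(43, 129) = 43, gcd(45, 129) = 3, gcd(48, 129) = 3, gcd(51, 129) = 3, gcd(54, 129) = 3, gcd(57, 129) = 3, gcd(60, 129) = 3, gcd(63, 129) = 3, gcd(66, 129) = 3, gcd(69, 129) = 3, gcd(72, 129) = 3, gcd(75, 129) = 3, gcd(78, 129) = 3, gcd(81, 129) = 3, gcd(84, 129) = 3, gcd(86, 129) = 43, gcd(87, 129) = 3, gcd(90, 129) = 3, gcd(93, 129) = 3, gcd(96, 129) = 3, gcd(99, 129) = 3, gcd(102, 129) = 3, gcd(105, 129) = 3, gcd(108, 129) = 3, gcd(111, 129) = 3, gcd(114, 129) = 3, gcd(117, 129) = 3, gcd(120, 129) = 3, gcd(123, 129) = 3, gcd(126, 129) = 3.
All other a ∈ {1, ..., 128} have gcd(a, 129) = 1 and are units. So the nonzero zero-divisors are exactly the 44 values of a appearing in this scan.

Final answer: nonzero zero-divisors of Z/129Z = {3, 6, 9, 12, 15, 18, 21, 24, 27, 30, 33, 36, 39, 42, 43, 45, 48, 51, 54, 57, 60, 63, 66, 69, 72, 75, 78, 81, 84, 86, 87, 90, 93, 96, 99, 102, 105, 108, 111, 114, 117, 120, 123, 126}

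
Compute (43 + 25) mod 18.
Reduce the summands first: 43 ≡ 7, 25 ≡ 7 (mod 18), so 43 + 25 ≡ 7 + 7 (mod 18). 7 + 7 = 14; 14 = 0·18 + 14, so (43 + 25) mod 18 = 14.

Final answer: 14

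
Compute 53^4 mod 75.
31

Use repeated squaring. Binary(4) = 100. Walk through the bits of the exponent 4 left-to-right: at each bit after the leading one, square the running value, then multiply by 53 if the bit is 1 (always reducing mod 75):
  bit 1 = 1 (leading): start with 53.
  bit 2 = 0: square 53^2 = 2809 ≡ 34 (mod 75).
  bit 3 = 0: square 34^2 = 1156 ≡ 31 (mod 75).
Final value: 53^4 ≡ 31 (mod 75).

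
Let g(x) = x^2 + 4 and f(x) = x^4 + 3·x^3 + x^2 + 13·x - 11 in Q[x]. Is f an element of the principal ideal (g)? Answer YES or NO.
NO

In Q[x] the ideal (g) consists of all multiples of g, so f ∈ (g) iff g | f, i.e. iff the remainder of f on division by g is 0. Divide f by g (g is monic, so eliminate the leading term of the running remainder at each step):
  leading term x^4: subtract (x^2)·g(x) = x^4 + 4·x^2, leaving 3·x^3 - 3·x^2 + 13·x - 11
  leading term 3·x^3: subtract (3·x)·g(x) = 3·x^3 + 12·x, leaving -3·x^2 + x - 11
  leading term -3·x^2: subtract (-3)·g(x) = -3·x^2 - 12, leaving x + 1
The remainder r(x) = x + 1 ≠ 0 (and deg r < deg g), so g ∤ f, i.e. f ∉ (g).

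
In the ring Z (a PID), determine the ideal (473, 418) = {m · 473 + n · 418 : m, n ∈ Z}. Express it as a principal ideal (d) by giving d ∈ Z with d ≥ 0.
In the PID Z, (a, b) is generated by gcd(a, b). Compute gcd(473, 418) with the extended Euclidean algorithm, tracking rows (r, s, t) with s·473 + t·418 = r:
  row A: (473, 1, 0)   [1·473 + 0·418 = 473]
  row B: (418, 0, 1)   [0·473 + 1·418 = 418]
  473 = 1·418 + 55   → row C = row A − 1·row B = (55, 1, −1)   [check: 1·473 − 1·418 = 55]
  418 = 7·55 + 33   → row D = row B − 7·row C = (33, −7, 8)   [check: −7·473 + 8·418 = 33]
  55 = 1·33 + 22   → row E = row C − 1·row D = (22, 8, −9)   [check: 8·473 − 9·418 = 22]
  33 = 1·22 + 11   → row F = row D − 1·row E = (11, −15, 17)   [check: −15·473 + 17·418 = 11]
  22 = 2·11 + 0   → remainder 0, stop. gcd = 11 (last nonzero row F).
So gcd(473, 418) = 11, with Bézout identity −15·473 + 17·418 = 11. Containment (⊇): the Bézout identity exhibits 11 as an element of (473, 418), giving (11) ⊆ (473, 418). Containment (⊆): since 11 | 473 and 11 | 418 (473 = 11·43, 418 = 11·38), every Z-linear combination of 473 and 418 is divisible by 11, so (473, 418) ⊆ (11). Therefore (473, 418) = (11), d = 11.

Final answer: (473, 418) = (11); d = 11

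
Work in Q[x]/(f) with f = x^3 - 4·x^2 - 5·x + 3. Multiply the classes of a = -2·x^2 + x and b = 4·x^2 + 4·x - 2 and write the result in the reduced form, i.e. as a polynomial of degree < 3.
a · b ≡ -176·x^2 - 158·x + 108 (mod f(x))

First multiply in Q[x] without reducing: a · b = -8·x^4 - 4·x^3 + 8·x^2 - 2·x. Now divide by f(x) = x^3 - 4·x^2 - 5·x + 3, eliminating the leading term at each step:
  leading term -8·x^4: subtract (-8·x)·f(x) = -8·x^4 + 32·x^3 + 40·x^2 - 24·x, leaving -36·x^3 - 32·x^2 + 22·x
  leading term -36·x^3: subtract (-36)·f(x) = -36·x^3 + 144·x^2 + 180·x - 108, leaving -176·x^2 - 158·x + 108
The degree is now < 3, so this is the remainder. Hence a · b ≡ -176·x^2 - 158·x + 108 in Q[x]/(f).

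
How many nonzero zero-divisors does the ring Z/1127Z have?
In Z/1127Z each nonzero element is either a unit (gcd with 1127 is 1) or a zero-divisor (gcd > 1). The number of units is φ(1127): factorise 1127 = 7^2 · 23, so φ(1127) = (7^2 − 7^1) · (23 − 1) = 42 · 22 = 924. The nonzero elements number 1127 − 1 = 1126. Hence the nonzero zero-divisors number 1126 − 924 = 202.

Final answer: Z/1127Z has 202 nonzero zero-divisors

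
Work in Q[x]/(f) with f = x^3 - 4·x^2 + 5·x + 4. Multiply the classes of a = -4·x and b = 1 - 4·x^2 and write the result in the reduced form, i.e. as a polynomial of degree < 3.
First multiply in Q[x] without reducing: a · b = 16·x^3 - 4·x. Now divide by f(x) = x^3 - 4·x^2 + 5·x + 4, eliminating the leading term at each step:
  leading term 16·x^3: subtract (16)·f(x) = 16·x^3 - 64·x^2 + 80·x + 64, leaving 64·x^2 - 84·x - 64
The degree is now < 3, so this is the remainder. Hence a · b ≡ 64·x^2 - 84·x - 64 in Q[x]/(f).

Final answer: a · b ≡ 64·x^2 - 84·x - 64 (mod f(x))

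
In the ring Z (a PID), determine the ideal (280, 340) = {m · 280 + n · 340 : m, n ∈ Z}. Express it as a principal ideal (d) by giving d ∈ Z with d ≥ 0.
(280, 340) = (20); d = 20

In the PID Z, (a, b) is generated by gcd(a, b). Compute gcd(340, 280) with the extended Euclidean algorithm, tracking rows (r, s, t) with s·340 + t·280 = r:
  row A: (340, 1, 0)   [1·340 + 0·280 = 340]
  row B: (280, 0, 1)   [0·340 + 1·280 = 280]
  340 = 1·280 + 60   → row C = row A − 1·row B = (60, 1, −1)   [check: 1·340 − 1·280 = 60]
  280 = 4·60 + 40   → row D = row B − 4·row C = (40, −4, 5)   [check: −4·340 + 5·280 = 40]
  60 = 1·40 + 20   → row E = row C − 1·row D = (20, 5, −6)   [check: 5·340 − 6·280 = 20]
  40 = 2·20 + 0   → remainder 0, stop. gcd = 20 (last nonzero row E).
So gcd(280, 340) = 20, with Bézout identity 5·340 − 6·280 = 20. Containment (⊇): the Bézout identity exhibits 20 as an element of (280, 340), giving (20) ⊆ (280, 340). Containment (⊆): since 20 | 280 and 20 | 340 (280 = 20·14, 340 = 20·17), every Z-linear combination of 280 and 340 is divisible by 20, so (280, 340) ⊆ (20). Therefore (280, 340) = (20), d = 20.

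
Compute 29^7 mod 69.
26

Use repeated squaring. Binary(7) = 111. Walk through the bits of the exponent 7 left-to-right: at each bit after the leading one, square the running value, then multiply by 29 if the bit is 1 (always reducing mod 69):
  bit 1 = 1 (leading): start with 29.
  bit 2 = 1: square 29^2 = 841 ≡ 13; bit is 1, so multiply 13·29 = 377 ≡ 32 (mod 69).
  bit 3 = 1: square 32^2 = 1024 ≡ 58; bit is 1, so multiply 58·29 = 1682 ≡ 26 (mod 69).
Final value: 29^7 ≡ 26 (mod 69).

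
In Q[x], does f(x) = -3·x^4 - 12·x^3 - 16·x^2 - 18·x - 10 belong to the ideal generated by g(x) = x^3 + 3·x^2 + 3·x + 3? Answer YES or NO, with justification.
In Q[x] the ideal (g) consists of all multiples of g, so f ∈ (g) iff g | f, i.e. iff the remainder of f on division by g is 0. Divide f by g (g is monic, so eliminate the leading term of the running remainder at each step):
  leading term -3·x^4: subtract (-3·x)·g(x) = -3·x^4 - 9·x^3 - 9·x^2 - 9·x, leaving -3·x^3 - 7·x^2 - 9·x - 10
  leading term -3·x^3: subtract (-3)·g(x) = -3·x^3 - 9·x^2 - 9·x - 9, leaving 2·x^2 - 1
The remainder r(x) = 2·x^2 - 1 ≠ 0 (and deg r < deg g), so g ∤ f, i.e. f ∉ (g).

Final answer: NO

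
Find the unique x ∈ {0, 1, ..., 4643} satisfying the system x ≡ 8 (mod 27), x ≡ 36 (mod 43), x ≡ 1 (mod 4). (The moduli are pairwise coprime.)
x ≡ 2573 (mod 4644); the representative in [0, 4644) is 2573

The moduli 27, 43, 4 are pairwise coprime, so by the CRT there is a unique solution mod 27·43·4 = 4644.
Solve by successive substitution. Start with x ≡ 8 (mod 27).
  Combine with x ≡ 36 (mod 43): write x = 8 + 27·t and require 8 + 27·t ≡ 36 (mod 43), i.e. 27·t ≡ 36 − 8 ≡ 28 (mod 43). Since 27^(−1) ≡ 8 (mod 43), t ≡ 8·28 ≡ 9 (mod 43). So x ≡ 8 + 27·9 = 251 (mod 1161).
  Combine with x ≡ 1 (mod 4): write x = 251 + 1161·t and require 251 + 1161·t ≡ 1 (mod 4), i.e. 1161·t ≡ 1 − 251 ≡ 2 (mod 4). Since 1161^(−1) ≡ 1 (mod 4) (1161 ≡ 1 (mod 4)), t ≡ 1·2 ≡ 2 (mod 4). So x ≡ 251 + 1161·2 = 2573 (mod 4644).
Unique solution in [0, 4644): x = 2573.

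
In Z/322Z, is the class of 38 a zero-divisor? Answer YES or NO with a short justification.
YES

gcd(38, 322) = 2 > 1, so 38 is not a unit in Z/322Z. In Z/nZ every nonzero non-unit is a zero-divisor: explicitly, take b = 322/gcd = 161 ≠ 0 (mod 322); then 38·161 = 6118 = 19·322, i.e. 38·161 ≡ 0 (mod 322). So 38 is a zero-divisor.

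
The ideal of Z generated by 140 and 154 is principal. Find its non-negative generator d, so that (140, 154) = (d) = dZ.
(140, 154) = (14); d = 14

In the PID Z, (a, b) is generated by gcd(a, b). Compute gcd(154, 140) with the extended Euclidean algorithm, tracking rows (r, s, t) with s·154 + t·140 = r:
  row A: (154, 1, 0)   [1·154 + 0·140 = 154]
  row B: (140, 0, 1)   [0·154 + 1·140 = 140]
  154 = 1·140 + 14   → row C = row A − 1·row B = (14, 1, −1)   [check: 1·154 − 1·140 = 14]
  140 = 10·14 + 0   → remainder 0, stop. gcd = 14 (last nonzero row C).
So gcd(140, 154) = 14, with Bézout identity 1·154 − 1·140 = 14. Containment (⊇): the Bézout identity exhibits 14 as an element of (140, 154), giving (14) ⊆ (140, 154). Containment (⊆): since 14 | 140 and 14 | 154 (140 = 14·10, 154 = 14·11), every Z-linear combination of 140 and 154 is divisible by 14, so (140, 154) ⊆ (14). Therefore (140, 154) = (14), d = 14.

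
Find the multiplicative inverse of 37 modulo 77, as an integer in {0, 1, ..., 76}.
37^(−1) ≡ 25 (mod 77)

Apply the extended Euclidean algorithm to (77, 37), tracking rows (r, s, t) with s·77 + t·37 = r. Each division r_prev = q·r_cur + r_new produces the new row as (previous row) − q·(current row):
  row A: (77, 1, 0)   [1·77 + 0·37 = 77]
  row B: (37, 0, 1)   [0·77 + 1·37 = 37]
  77 = 2·37 + 3   → row C = row A − 2·row B = (3, 1, −2)   [check: 1·77 − 2·37 = 3]
  37 = 12·3 + 1   → row D = row B − 12·row C = (1, −12, 25)   [check: −12·77 + 25·37 = 1]
  3 = 3·1 + 0   → remainder 0, stop. gcd = 1 (last nonzero row D).
The gcd is 1, so 37 is invertible mod 77. The last nonzero row gives −12·77 + 25·37 = 1, so t = 25. So 37^(−1) ≡ 25 (mod 77). Verify: 37 · 25 = 925 ≡ 1 (mod 77). ✓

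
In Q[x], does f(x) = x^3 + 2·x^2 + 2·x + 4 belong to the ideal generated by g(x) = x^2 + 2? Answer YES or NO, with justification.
In Q[x] the ideal (g) consists of all multiples of g, so f ∈ (g) iff g | f, i.e. iff the remainder of f on division by g is 0. Divide f by g (g is monic, so eliminate the leading term of the running remainder at each step):
  leading term x^3: subtract (x)·g(x) = x^3 + 2·x, leaving 2·x^2 + 4
  leading term 2·x^2: subtract (2)·g(x) = 2·x^2 + 4, leaving 0
The remainder is 0, so f(x) = g(x) · h(x) with h(x) = x + 2. Hence g | f, i.e. f ∈ (g).

Final answer: YES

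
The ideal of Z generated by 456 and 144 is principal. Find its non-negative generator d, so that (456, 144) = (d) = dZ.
In the PID Z, (a, b) is generated by gcd(a, b). Compute gcd(456, 144) with the extended Euclidean algorithm, tracking rows (r, s, t) with s·456 + t·144 = r:
  row A: (456, 1, 0)   [1·456 + 0·144 = 456]
  row B: (144, 0, 1)   [0·456 + 1·144 = 144]
  456 = 3·144 + 24   → row C = row A − 3·row B = (24, 1, −3)   [check: 1·456 − 3·144 = 24]
  144 = 6·24 + 0   → remainder 0, stop. gcd = 24 (last nonzero row C).
So gcd(456, 144) = 24, with Bézout identity 1·456 − 3·144 = 24. Containment (⊇): the Bézout identity exhibits 24 as an element of (456, 144), giving (24) ⊆ (456, 144). Containment (⊆): since 24 | 456 and 24 | 144 (456 = 24·19, 144 = 24·6), every Z-linear combination of 456 and 144 is divisible by 24, so (456, 144) ⊆ (24). Therefore (456, 144) = (24), d = 24.

Final answer: (456, 144) = (24); d = 24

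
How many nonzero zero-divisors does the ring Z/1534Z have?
Z/1534Z has 837 nonzero zero-divisors

In Z/1534Z each nonzero element is either a unit (gcd with 1534 is 1) or a zero-divisor (gcd > 1). The number of units is φ(1534): factorise 1534 = 2 · 13 · 59, so φ(1534) = (2 − 1) · (13 − 1) · (59 − 1) = 1 · 12 · 58 = 696. The nonzero elements number 1534 − 1 = 1533. Hence the nonzero zero-divisors number 1533 − 696 = 837.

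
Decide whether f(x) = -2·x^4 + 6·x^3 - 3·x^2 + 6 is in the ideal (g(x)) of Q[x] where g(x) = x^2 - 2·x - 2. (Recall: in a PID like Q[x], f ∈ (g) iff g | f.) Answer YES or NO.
NO

In Q[x] the ideal (g) consists of all multiples of g, so f ∈ (g) iff g | f, i.e. iff the remainder of f on division by g is 0. Divide f by g (g is monic, so eliminate the leading term of the running remainder at each step):
  leading term -2·x^4: subtract (-2·x^2)·g(x) = -2·x^4 + 4·x^3 + 4·x^2, leaving 2·x^3 - 7·x^2 + 6
  leading term 2·x^3: subtract (2·x)·g(x) = 2·x^3 - 4·x^2 - 4·x, leaving -3·x^2 + 4·x + 6
  leading term -3·x^2: subtract (-3)·g(x) = -3·x^2 + 6·x + 6, leaving -2·x
The remainder r(x) = -2·x ≠ 0 (and deg r < deg g), so g ∤ f, i.e. f ∉ (g).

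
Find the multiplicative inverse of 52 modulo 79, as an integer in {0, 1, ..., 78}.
Apply the extended Euclidean algorithm to (79, 52), tracking rows (r, s, t) with s·79 + t·52 = r. Each division r_prev = q·r_cur + r_new produces the new row as (previous row) − q·(current row):
  row A: (79, 1, 0)   [1·79 + 0·52 = 79]
  row B: (52, 0, 1)   [0·79 + 1·52 = 52]
  79 = 1·52 + 27   → row C = row A − 1·row B = (27, 1, −1)   [check: 1·79 − 1·52 = 27]
  52 = 1·27 + 25   → row D = row B − 1·row C = (25, −1, 2)   [check: −1·79 + 2·52 = 25]
  27 = 1·25 + 2   → row E = row C − 1·row D = (2, 2, −3)   [check: 2·79 − 3·52 = 2]
  25 = 12·2 + 1   → row F = row D − 12·row E = (1, −25, 38)   [check: −25·79 + 38·52 = 1]
  2 = 2·1 + 0   → remainder 0, stop. gcd = 1 (last nonzero row F).
The gcd is 1, so 52 is invertible mod 79. The last nonzero row gives −25·79 + 38·52 = 1, so t = 38. So 52^(−1) ≡ 38 (mod 79). Verify: 52 · 38 = 1976 ≡ 1 (mod 79). ✓

Final answer: 52^(−1) ≡ 38 (mod 79)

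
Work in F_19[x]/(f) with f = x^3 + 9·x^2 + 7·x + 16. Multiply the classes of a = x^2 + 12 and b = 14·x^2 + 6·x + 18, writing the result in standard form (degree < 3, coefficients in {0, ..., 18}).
a · b ≡ 9·x^2 + 4·x + 8 (mod f(x))

Multiply as integer polynomials: a · b = 14·x^4 + 6·x^3 + 186·x^2 + 72·x + 216. Reducing coefficients mod 19: a · b ≡ 14·x^4 + 6·x^3 + 15·x^2 + 15·x + 7. Now divide by f(x) = x^3 + 9·x^2 + 7·x + 16 in F_19[x], eliminating the leading term at each step:
  leading term 14·x^4: subtract (14·x)·f(x) = 14·x^4 + 12·x^3 + 3·x^2 + 15·x, leaving 13·x^3 + 12·x^2 + 7 (coefficients mod 19)
  leading term 13·x^3: subtract (13)·f(x) = 13·x^3 + 3·x^2 + 15·x + 18, leaving 9·x^2 + 4·x + 8 (coefficients mod 19)
The degree is now < 3, so this is the remainder. Hence a · b ≡ 9·x^2 + 4·x + 8 in F_19[x]/(f).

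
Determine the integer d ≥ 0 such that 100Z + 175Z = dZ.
(100, 175) = (25); d = 25

In the PID Z, (a, b) is generated by gcd(a, b). Compute gcd(175, 100) with the extended Euclidean algorithm, tracking rows (r, s, t) with s·175 + t·100 = r:
  row A: (175, 1, 0)   [1·175 + 0·100 = 175]
  row B: (100, 0, 1)   [0·175 + 1·100 = 100]
  175 = 1·100 + 75   → row C = row A − 1·row B = (75, 1, −1)   [check: 1·175 − 1·100 = 75]
  100 = 1·75 + 25   → row D = row B − 1·row C = (25, −1, 2)   [check: −1·175 + 2·100 = 25]
  75 = 3·25 + 0   → remainder 0, stop. gcd = 25 (last nonzero row D).
So gcd(100, 175) = 25, with Bézout identity −1·175 + 2·100 = 25. Containment (⊇): the Bézout identity exhibits 25 as an element of (100, 175), giving (25) ⊆ (100, 175). Containment (⊆): since 25 | 100 and 25 | 175 (100 = 25·4, 175 = 25·7), every Z-linear combination of 100 and 175 is divisible by 25, so (100, 175) ⊆ (25). Therefore (100, 175) = (25), d = 25.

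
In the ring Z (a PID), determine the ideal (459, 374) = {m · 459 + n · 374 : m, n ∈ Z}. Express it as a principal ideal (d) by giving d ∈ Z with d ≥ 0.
(459, 374) = (17); d = 17

In the PID Z, (a, b) is generated by gcd(a, b). Compute gcd(459, 374) with the extended Euclidean algorithm, tracking rows (r, s, t) with s·459 + t·374 = r:
  row A: (459, 1, 0)   [1·459 + 0·374 = 459]
  row B: (374, 0, 1)   [0·459 + 1·374 = 374]
  459 = 1·374 + 85   → row C = row A − 1·row B = (85, 1, −1)   [check: 1·459 − 1·374 = 85]
  374 = 4·85 + 34   → row D = row B − 4·row C = (34, −4, 5)   [check: −4·459 + 5·374 = 34]
  85 = 2·34 + 17   → row E = row C − 2·row D = (17, 9, −11)   [check: 9·459 − 11·374 = 17]
  34 = 2·17 + 0   → remainder 0, stop. gcd = 17 (last nonzero row E).
So gcd(459, 374) = 17, with Bézout identity 9·459 − 11·374 = 17. Containment (⊇): the Bézout identity exhibits 17 as an element of (459, 374), giving (17) ⊆ (459, 374). Containment (⊆): since 17 | 459 and 17 | 374 (459 = 17·27, 374 = 17·22), every Z-linear combination of 459 and 374 is divisible by 17, so (459, 374) ⊆ (17). Therefore (459, 374) = (17), d = 17.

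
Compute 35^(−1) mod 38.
Apply the extended Euclidean algorithm to (38, 35), tracking rows (r, s, t) with s·38 + t·35 = r. Each division r_prev = q·r_cur + r_new produces the new row as (previous row) − q·(current row):
  row A: (38, 1, 0)   [1·38 + 0·35 = 38]
  row B: (35, 0, 1)   [0·38 + 1·35 = 35]
  38 = 1·35 + 3   → row C = row A − 1·row B = (3, 1, −1)   [check: 1·38 − 1·35 = 3]
  35 = 11·3 + 2   → row D = row B − 11·row C = (2, −11, 12)   [check: −11·38 + 12·35 = 2]
  3 = 1·2 + 1   → row E = row C − 1·row D = (1, 12, −13)   [check: 12·38 − 13·35 = 1]
  2 = 2·1 + 0   → remainder 0, stop. gcd = 1 (last nonzero row E).
The gcd is 1, so 35 is invertible mod 38. The last nonzero row gives 12·38 − 13·35 = 1, so t = −13. So 35^(−1) ≡ −13 ≡ 25 (mod 38). Verify: 35 · 25 = 875 ≡ 1 (mod 38). ✓

Final answer: 35^(−1) ≡ 25 (mod 38)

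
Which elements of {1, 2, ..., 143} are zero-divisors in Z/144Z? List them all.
An element a ∈ Z/144Z (with a ≠ 0) is a zero-divisor iff gcd(a, 144) > 1 (because a is a unit precisely when gcd(a, n) = 1, and in Z/nZ every nonzero, non-unit element is a zero-divisor). Scan a = 1, ..., 143 and keep those with gcd(a, 144) > 1:
  gcd(2, 144) = 2, gcd(3, 144) = 3, gcd(4, 144) = 4, gcd(6, 144) = 6, gcd(8, 144) = 8, gcd(9, 144) = 9, gcd(10, 144) = 2, gcd(12, 144) = 12, gcd(14, 144) = 2, gcd(15, 144) = 3, gcd(16, 144) = 16, gcd(18, 144) = 18, gcd(20, 144) = 4, gcd(21, 144) = 3, gcd(22, 144) = 2, gcd(24, 144) = 24, gcd(26, 144) = 2, gcd(27, 144) = 9, gcd(28, 144) = 4, gcd(30, 144) = 6, gcd(32, 144) = 16, gcd(33, 144) = 3, gcd(34, 144) = 2, gcd(36, 144) = 36, gcd(38, 144) = 2, gcd(39, 144) = 3, gcd(40, 144) = 8, gcd(42, 144) = 6, gcd(44, 144) = 4, gcd(45, 144) = 9, gcd(46, 144) = 2, gcd(48, 144) = 48, gcd(50, 144) = 2, gcd(51, 144) = 3, gcd(52, 144) = 4, gcd(54, 144) = 18, gcd(56, 144) = 8, gcd(57, 144) = 3, gcd(58, 144) = 2, gcd(60, 144) = 12, gcd(62, 144) = 2, gcd(63, 144) = 9, gcd(64, 144) = 16, gcd(66, 144) = 6, gcd(68, 144) = 4, gcd(69, 144) = 3, gcd(70, 144) = 2, gcd(72, 144) = 72, gcd(74, 144) = 2, gcd(75, 144) = 3, gcd(76, 144) = 4, gcd(78, 144) = 6, gcd(80, 144) = 16, gcd(81, 144) = 9, gcd(82, 144) = 2, gcd(84, 144) = 12, gcd(86, 144) = 2, gcd(87, 144) = 3, gcd(88, 144) = 8, gcd(90, 144) = 18, gcd(92, 144) = 4, gcd(93, 144) = 3, gcd(94, 144) = 2, gcd(96, 144) = 48, gcd(98, 144) = 2, gcd(99, 144) = 9, gcd(100, 144) = 4, gcd(102, 144) = 6, gcd(104, 144) = 8, gcd(105, 144) = 3, gcd(106, 144) = 2, gcd(108, 144) = 36, gcd(110, 144) = 2, gcd(111, 144) = 3, gcd(112, 144) = 16, gcd(114, 144) = 6, gcd(116, 144) = 4, gcd(117, 144) = 9, gcd(118, 144) = 2, gcd(120, 144) = 24, gcd(122, 144) = 2, gcd(123, 144) = 3, gcd(124, 144) = 4, gcd(126, 144) = 18, gcd(128, 144) = 16, gcd(129, 144) = 3, gcd(130, 144) = 2, gcd(132, 144) = 12, gcd(134, 144) = 2, gcd(135, 144) = 9, gcd(136, 144) = 8, gcd(138, 144) = 6, gcd(140, 144) = 4, gcd(141, 144) = 3, gcd(142, 144) = 2.
All other a ∈ {1, ..., 143} have gcd(a, 144) = 1 and are units. So the nonzero zero-divisors are exactly the 95 values of a appearing in this scan.

Final answer: nonzero zero-divisors of Z/144Z = {2, 3, 4, 6, 8, 9, 10, 12, 14, 15, 16, 18, 20, 21, 22, 24, 26, 27, 28, 30, 32, 33, 34, 36, 38, 39, 40, 42, 44, 45, 46, 48, 50, 51, 52, 54, 56, 57, 58, 60, 62, 63, 64, 66, 68, 69, 70, 72, 74, 75, 76, 78, 80, 81, 82, 84, 86, 87, 88, 90, 92, 93, 94, 96, 98, 99, 100, 102, 104, 105, 106, 108, 110, 111, 112, 114, 116, 117, 118, 120, 122, 123, 124, 126, 128, 129, 130, 132, 134, 135, 136, 138, 140, 141, 142}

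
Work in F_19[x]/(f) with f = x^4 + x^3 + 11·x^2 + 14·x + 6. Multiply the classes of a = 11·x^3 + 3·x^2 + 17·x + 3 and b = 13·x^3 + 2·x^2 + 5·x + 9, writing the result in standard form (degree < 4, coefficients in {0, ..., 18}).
Multiply as integer polynomials: a · b = 143·x^6 + 61·x^5 + 282·x^4 + 187·x^3 + 118·x^2 + 168·x + 27. Reducing coefficients mod 19: a · b ≡ 10·x^6 + 4·x^5 + 16·x^4 + 16·x^3 + 4·x^2 + 16·x + 8. Now divide by f(x) = x^4 + x^3 + 11·x^2 + 14·x + 6 in F_19[x], eliminating the leading term at each step:
  leading term 10·x^6: subtract (10·x^2)·f(x) = 10·x^6 + 10·x^5 + 15·x^4 + 7·x^3 + 3·x^2, leaving 13·x^5 + x^4 + 9·x^3 + x^2 + 16·x + 8 (coefficients mod 19)
  leading term 13·x^5: subtract (13·x)·f(x) = 13·x^5 + 13·x^4 + 10·x^3 + 11·x^2 + 2·x, leaving 7·x^4 + 18·x^3 + 9·x^2 + 14·x + 8 (coefficients mod 19)
  leading term 7·x^4: subtract (7)·f(x) = 7·x^4 + 7·x^3 + x^2 + 3·x + 4, leaving 11·x^3 + 8·x^2 + 11·x + 4 (coefficients mod 19)
The degree is now < 4, so this is the remainder. Hence a · b ≡ 11·x^3 + 8·x^2 + 11·x + 4 in F_19[x]/(f).

Final answer: a · b ≡ 11·x^3 + 8·x^2 + 11·x + 4 (mod f(x))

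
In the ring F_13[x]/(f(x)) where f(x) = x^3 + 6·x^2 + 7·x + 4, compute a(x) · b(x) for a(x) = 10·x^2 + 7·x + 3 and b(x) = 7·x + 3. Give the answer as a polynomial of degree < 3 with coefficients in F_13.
Multiply as integer polynomials: a · b = 70·x^3 + 79·x^2 + 42·x + 9. Reducing coefficients mod 13: a · b ≡ 5·x^3 + x^2 + 3·x + 9. Now divide by f(x) = x^3 + 6·x^2 + 7·x + 4 in F_13[x], eliminating the leading term at each step:
  leading term 5·x^3: subtract (5)·f(x) = 5·x^3 + 4·x^2 + 9·x + 7, leaving 10·x^2 + 7·x + 2 (coefficients mod 13)
The degree is now < 3, so this is the remainder. Hence a · b ≡ 10·x^2 + 7·x + 2 in F_13[x]/(f).

Final answer: a · b ≡ 10·x^2 + 7·x + 2 (mod f(x))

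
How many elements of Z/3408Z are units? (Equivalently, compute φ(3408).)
Z/3408Z has φ(3408) = 1120 units

An element a ∈ Z/3408Z is a unit iff gcd(a, 3408) = 1, so the number of units is φ(3408). φ is multiplicative, with φ(p^e) = p^e − p^(e−1). Factorise 3408 = 2^4 · 3 · 71. Then
  φ(3408) = (2^4 − 2^3) · (3 − 1) · (71 − 1) = 8 · 2 · 70 = 1120.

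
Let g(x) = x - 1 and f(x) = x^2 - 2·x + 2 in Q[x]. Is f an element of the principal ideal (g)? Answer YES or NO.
NO

In Q[x] the ideal (g) consists of all multiples of g, so f ∈ (g) iff g | f, i.e. iff the remainder of f on division by g is 0. Divide f by g (g is monic, so eliminate the leading term of the running remainder at each step):
  leading term x^2: subtract (x)·g(x) = x^2 - x, leaving 2 - x
  leading term -x: subtract (-1)·g(x) = 1 - x, leaving 1
The remainder r(x) = 1 ≠ 0 (and deg r < deg g), so g ∤ f, i.e. f ∉ (g).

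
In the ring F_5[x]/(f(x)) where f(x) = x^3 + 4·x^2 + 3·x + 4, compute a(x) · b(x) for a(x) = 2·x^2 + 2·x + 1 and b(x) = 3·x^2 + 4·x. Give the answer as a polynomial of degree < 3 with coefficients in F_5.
a · b ≡ 3·x^2 (mod f(x))

Multiply as integer polynomials: a · b = 6·x^4 + 14·x^3 + 11·x^2 + 4·x. Reducing coefficients mod 5: a · b ≡ x^4 + 4·x^3 + x^2 + 4·x. Now divide by f(x) = x^3 + 4·x^2 + 3·x + 4 in F_5[x], eliminating the leading term at each step:
  leading term x^4: subtract (x)·f(x) = x^4 + 4·x^3 + 3·x^2 + 4·x, leaving 3·x^2 (coefficients mod 5)
The degree is now < 3, so this is the remainder. Hence a · b ≡ 3·x^2 in F_5[x]/(f).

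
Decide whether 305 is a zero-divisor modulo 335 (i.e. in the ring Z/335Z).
gcd(305, 335) = 5 > 1, so 305 is not a unit in Z/335Z. In Z/nZ every nonzero non-unit is a zero-divisor: explicitly, take b = 335/gcd = 67 ≠ 0 (mod 335); then 305·67 = 20435 = 61·335, i.e. 305·67 ≡ 0 (mod 335). So 305 is a zero-divisor.

Final answer: YES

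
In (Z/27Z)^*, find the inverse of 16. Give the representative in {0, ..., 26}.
16^(−1) ≡ 22 (mod 27)

Apply the extended Euclidean algorithm to (27, 16), tracking rows (r, s, t) with s·27 + t·16 = r. Each division r_prev = q·r_cur + r_new produces the new row as (previous row) − q·(current row):
  row A: (27, 1, 0)   [1·27 + 0·16 = 27]
  row B: (16, 0, 1)   [0·27 + 1·16 = 16]
  27 = 1·16 + 11   → row C = row A − 1·row B = (11, 1, −1)   [check: 1·27 − 1·16 = 11]
  16 = 1·11 + 5   → row D = row B − 1·row C = (5, −1, 2)   [check: −1·27 + 2·16 = 5]
  11 = 2·5 + 1   → row E = row C − 2·row D = (1, 3, −5)   [check: 3·27 − 5·16 = 1]
  5 = 5·1 + 0   → remainder 0, stop. gcd = 1 (last nonzero row E).
The gcd is 1, so 16 is invertible mod 27. The last nonzero row gives 3·27 − 5·16 = 1, so t = −5. So 16^(−1) ≡ −5 ≡ 22 (mod 27). Verify: 16 · 22 = 352 ≡ 1 (mod 27). ✓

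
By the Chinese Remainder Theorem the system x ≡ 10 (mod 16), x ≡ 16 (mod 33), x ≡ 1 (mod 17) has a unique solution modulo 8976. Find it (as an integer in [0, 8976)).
x ≡ 6682 (mod 8976); the representative in [0, 8976) is 6682

The moduli 16, 33, 17 are pairwise coprime, so by the CRT there is a unique solution mod 16·33·17 = 8976.
Solve by successive substitution. Start with x ≡ 10 (mod 16).
  Combine with x ≡ 16 (mod 33): write x = 10 + 16·t and require 10 + 16·t ≡ 16 (mod 33), i.e. 16·t ≡ 16 − 10 ≡ 6 (mod 33). Since 16^(−1) ≡ 31 (mod 33), t ≡ 31·6 ≡ 21 (mod 33). So x ≡ 10 + 16·21 = 346 (mod 528).
  Combine with x ≡ 1 (mod 17): write x = 346 + 528·t and require 346 + 528·t ≡ 1 (mod 17), i.e. 528·t ≡ 1 − 346 ≡ 12 (mod 17). Since 528^(−1) ≡ 1 (mod 17) (528 ≡ 1 (mod 17)), t ≡ 1·12 ≡ 12 (mod 17). So x ≡ 346 + 528·12 = 6682 (mod 8976).
Unique solution in [0, 8976): x = 6682.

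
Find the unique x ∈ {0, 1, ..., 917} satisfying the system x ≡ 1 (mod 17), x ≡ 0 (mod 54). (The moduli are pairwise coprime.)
x ≡ 324 (mod 918); the representative in [0, 918) is 324

The moduli 17, 54 are pairwise coprime, so by the CRT there is a unique solution mod 17·54 = 918.
Solve by successive substitution. Start with x ≡ 1 (mod 17).
  Combine with x ≡ 0 (mod 54): write x = 1 + 17·t and require 1 + 17·t ≡ 0 (mod 54), i.e. 17·t ≡ 0 − 1 ≡ 53 (mod 54). Since 17^(−1) ≡ 35 (mod 54), t ≡ 35·53 ≡ 19 (mod 54). So x ≡ 1 + 17·19 = 324 (mod 918).
Unique solution in [0, 918): x = 324.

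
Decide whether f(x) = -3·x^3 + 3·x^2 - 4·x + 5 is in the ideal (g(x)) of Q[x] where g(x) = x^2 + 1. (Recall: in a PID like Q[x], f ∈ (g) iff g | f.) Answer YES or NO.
NO

In Q[x] the ideal (g) consists of all multiples of g, so f ∈ (g) iff g | f, i.e. iff the remainder of f on division by g is 0. Divide f by g (g is monic, so eliminate the leading term of the running remainder at each step):
  leading term -3·x^3: subtract (-3·x)·g(x) = -3·x^3 - 3·x, leaving 3·x^2 - x + 5
  leading term 3·x^2: subtract (3)·g(x) = 3·x^2 + 3, leaving 2 - x
The remainder r(x) = 2 - x ≠ 0 (and deg r < deg g), so g ∤ f, i.e. f ∉ (g).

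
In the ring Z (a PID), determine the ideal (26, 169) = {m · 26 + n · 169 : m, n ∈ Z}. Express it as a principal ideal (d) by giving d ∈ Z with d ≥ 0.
In the PID Z, (a, b) is generated by gcd(a, b). Compute gcd(169, 26) with the extended Euclidean algorithm, tracking rows (r, s, t) with s·169 + t·26 = r:
  row A: (169, 1, 0)   [1·169 + 0·26 = 169]
  row B: (26, 0, 1)   [0·169 + 1·26 = 26]
  169 = 6·26 + 13   → row C = row A − 6·row B = (13, 1, −6)   [check: 1·169 − 6·26 = 13]
  26 = 2·13 + 0   → remainder 0, stop. gcd = 13 (last nonzero row C).
So gcd(26, 169) = 13, with Bézout identity 1·169 − 6·26 = 13. Containment (⊇): the Bézout identity exhibits 13 as an element of (26, 169), giving (13) ⊆ (26, 169). Containment (⊆): since 13 | 26 and 13 | 169 (26 = 13·2, 169 = 13·13), every Z-linear combination of 26 and 169 is divisible by 13, so (26, 169) ⊆ (13). Therefore (26, 169) = (13), d = 13.

Final answer: (26, 169) = (13); d = 13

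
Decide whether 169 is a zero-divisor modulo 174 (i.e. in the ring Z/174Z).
gcd(169, 174) = 1, so 169 is a unit in Z/174Z (it has a multiplicative inverse). A unit cannot be a zero-divisor: if 169·b ≡ 0 then multiplying both sides by 169^(−1) gives b ≡ 0. So 169 is not a zero-divisor.

Final answer: NO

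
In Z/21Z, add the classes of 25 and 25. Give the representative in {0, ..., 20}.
8

Reduce the summands first: 25 ≡ 4, 25 ≡ 4 (mod 21), so 25 + 25 ≡ 4 + 4 (mod 21). 4 + 4 = 8; 8 = 0·21 + 8, so (25 + 25) mod 21 = 8.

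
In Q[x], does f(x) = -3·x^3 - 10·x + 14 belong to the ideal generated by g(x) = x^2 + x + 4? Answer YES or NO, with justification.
In Q[x] the ideal (g) consists of all multiples of g, so f ∈ (g) iff g | f, i.e. iff the remainder of f on division by g is 0. Divide f by g (g is monic, so eliminate the leading term of the running remainder at each step):
  leading term -3·x^3: subtract (-3·x)·g(x) = -3·x^3 - 3·x^2 - 12·x, leaving 3·x^2 + 2·x + 14
  leading term 3·x^2: subtract (3)·g(x) = 3·x^2 + 3·x + 12, leaving 2 - x
The remainder r(x) = 2 - x ≠ 0 (and deg r < deg g), so g ∤ f, i.e. f ∉ (g).

Final answer: NO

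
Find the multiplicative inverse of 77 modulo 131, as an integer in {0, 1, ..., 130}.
77^(−1) ≡ 114 (mod 131)

Apply the extended Euclidean algorithm to (131, 77), tracking rows (r, s, t) with s·131 + t·77 = r. Each division r_prev = q·r_cur + r_new produces the new row as (previous row) − q·(current row):
  row A: (131, 1, 0)   [1·131 + 0·77 = 131]
  row B: (77, 0, 1)   [0·131 + 1·77 = 77]
  131 = 1·77 + 54   → row C = row A − 1·row B = (54, 1, −1)   [check: 1·131 − 1·77 = 54]
  77 = 1·54 + 23   → row D = row B − 1·row C = (23, −1, 2)   [check: −1·131 + 2·77 = 23]
  54 = 2·23 + 8   → row E = row C − 2·row D = (8, 3, −5)   [check: 3·131 − 5·77 = 8]
  23 = 2·8 + 7   → row F = row D − 2·row E = (7, −7, 12)   [check: −7·131 + 12·77 = 7]
  8 = 1·7 + 1   → row G = row E − 1·row F = (1, 10, −17)   [check: 10·131 − 17·77 = 1]
  7 = 7·1 + 0   → remainder 0, stop. gcd = 1 (last nonzero row G).
The gcd is 1, so 77 is invertible mod 131. The last nonzero row gives 10·131 − 17·77 = 1, so t = −17. So 77^(−1) ≡ −17 ≡ 114 (mod 131). Verify: 77 · 114 = 8778 ≡ 1 (mod 131). ✓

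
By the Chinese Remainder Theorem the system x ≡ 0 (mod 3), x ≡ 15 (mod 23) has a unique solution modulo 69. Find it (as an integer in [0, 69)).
The moduli 3, 23 are pairwise coprime, so by the CRT there is a unique solution mod 3·23 = 69.
Solve by successive substitution. Start with x ≡ 0 (mod 3).
  Combine with x ≡ 15 (mod 23): write x = 3·t and require 3·t ≡ 15 (mod 23). Since 3^(−1) ≡ 8 (mod 23), t ≡ 8·15 ≡ 5 (mod 23). So x ≡ 3·5 = 15 (mod 69).
Unique solution in [0, 69): x = 15.

Final answer: x ≡ 15 (mod 69); the representative in [0, 69) is 15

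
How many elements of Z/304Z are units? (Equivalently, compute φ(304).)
Z/304Z has φ(304) = 144 units

An element a ∈ Z/304Z is a unit iff gcd(a, 304) = 1, so the number of units is φ(304). φ is multiplicative, with φ(p^e) = p^e − p^(e−1). Factorise 304 = 2^4 · 19. Then
  φ(304) = (2^4 − 2^3) · (19 − 1) = 8 · 18 = 144.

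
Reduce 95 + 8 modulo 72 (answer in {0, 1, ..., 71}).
Reduce the summands first: 95 ≡ 23 (mod 72), so 95 + 8 ≡ 23 + 8 (mod 72). 23 + 8 = 31; 31 = 0·72 + 31, so (95 + 8) mod 72 = 31.

Final answer: 31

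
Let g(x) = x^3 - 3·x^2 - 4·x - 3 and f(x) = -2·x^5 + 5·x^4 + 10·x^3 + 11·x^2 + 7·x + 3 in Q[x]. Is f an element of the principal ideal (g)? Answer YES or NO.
In Q[x] the ideal (g) consists of all multiples of g, so f ∈ (g) iff g | f, i.e. iff the remainder of f on division by g is 0. Divide f by g (g is monic, so eliminate the leading term of the running remainder at each step):
  leading term -2·x^5: subtract (-2·x^2)·g(x) = -2·x^5 + 6·x^4 + 8·x^3 + 6·x^2, leaving -x^4 + 2·x^3 + 5·x^2 + 7·x + 3
  leading term -x^4: subtract (-x)·g(x) = -x^4 + 3·x^3 + 4·x^2 + 3·x, leaving -x^3 + x^2 + 4·x + 3
  leading term -x^3: subtract (-1)·g(x) = -x^3 + 3·x^2 + 4·x + 3, leaving -2·x^2
The remainder r(x) = -2·x^2 ≠ 0 (and deg r < deg g), so g ∤ f, i.e. f ∉ (g).

Final answer: NO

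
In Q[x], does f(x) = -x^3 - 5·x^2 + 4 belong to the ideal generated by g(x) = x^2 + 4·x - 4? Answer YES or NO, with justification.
YES

In Q[x] the ideal (g) consists of all multiples of g, so f ∈ (g) iff g | f, i.e. iff the remainder of f on division by g is 0. Divide f by g (g is monic, so eliminate the leading term of the running remainder at each step):
  leading term -x^3: subtract (-x)·g(x) = -x^3 - 4·x^2 + 4·x, leaving -x^2 - 4·x + 4
  leading term -x^2: subtract (-1)·g(x) = -x^2 - 4·x + 4, leaving 0
The remainder is 0, so f(x) = g(x) · h(x) with h(x) = -x - 1. Hence g | f, i.e. f ∈ (g).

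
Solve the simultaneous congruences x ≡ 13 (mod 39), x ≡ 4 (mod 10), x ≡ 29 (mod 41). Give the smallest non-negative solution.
The moduli 39, 10, 41 are pairwise coprime, so by the CRT there is a unique solution mod 39·10·41 = 15990.
Solve by successive substitution. Start with x ≡ 13 (mod 39).
  Combine with x ≡ 4 (mod 10): write x = 13 + 39·t and require 13 + 39·t ≡ 4 (mod 10), i.e. 39·t ≡ 4 − 13 ≡ 1 (mod 10). Since 39^(−1) ≡ 9 (mod 10) (39 ≡ 9 (mod 10)), t ≡ 9·1 ≡ 9 (mod 10). So x ≡ 13 + 39·9 = 364 (mod 390).
  Combine with x ≡ 29 (mod 41): write x = 364 + 390·t and require 364 + 390·t ≡ 29 (mod 41), i.e. 390·t ≡ 29 − 364 ≡ 34 (mod 41). Since 390^(−1) ≡ 2 (mod 41) (390 ≡ 21 (mod 41)), t ≡ 2·34 ≡ 27 (mod 41). So x ≡ 364 + 390·27 = 10894 (mod 15990).
Unique solution in [0, 15990): x = 10894.

Final answer: x ≡ 10894 (mod 15990); the representative in [0, 15990) is 10894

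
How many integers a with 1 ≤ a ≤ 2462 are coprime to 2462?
The number of a ∈ {1, ..., 2462} with gcd(a, 2462) = 1 is by definition Euler's totient φ(2462). φ is multiplicative, with φ(p^e) = p^e − p^(e−1). Factorise 2462 = 2 · 1231. Then
  φ(2462) = (2 − 1) · (1231 − 1) = 1 · 1230 = 1230.
So there are 1230 such integers.

Final answer: 1230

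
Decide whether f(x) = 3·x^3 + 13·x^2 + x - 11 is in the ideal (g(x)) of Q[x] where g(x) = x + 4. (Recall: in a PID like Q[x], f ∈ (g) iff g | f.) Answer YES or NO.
NO

In Q[x] the ideal (g) consists of all multiples of g, so f ∈ (g) iff g | f, i.e. iff the remainder of f on division by g is 0. Divide f by g (g is monic, so eliminate the leading term of the running remainder at each step):
  leading term 3·x^3: subtract (3·x^2)·g(x) = 3·x^3 + 12·x^2, leaving x^2 + x - 11
  leading term x^2: subtract (x)·g(x) = x^2 + 4·x, leaving -3·x - 11
  leading term -3·x: subtract (-3)·g(x) = -3·x - 12, leaving 1
The remainder r(x) = 1 ≠ 0 (and deg r < deg g), so g ∤ f, i.e. f ∉ (g).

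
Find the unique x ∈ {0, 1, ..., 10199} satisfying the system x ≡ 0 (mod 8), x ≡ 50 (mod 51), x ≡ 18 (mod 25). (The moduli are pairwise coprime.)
The moduli 8, 51, 25 are pairwise coprime, so by the CRT there is a unique solution mod 8·51·25 = 10200.
Solve by successive substitution. Start with x ≡ 0 (mod 8).
  Combine with x ≡ 50 (mod 51): write x = 8·t and require 8·t ≡ 50 (mod 51). Since 8^(−1) ≡ 32 (mod 51), t ≡ 32·50 ≡ 19 (mod 51). So x ≡ 8·19 = 152 (mod 408).
  Combine with x ≡ 18 (mod 25): write x = 152 + 408·t and require 152 + 408·t ≡ 18 (mod 25), i.e. 408·t ≡ 18 − 152 ≡ 16 (mod 25). Since 408^(−1) ≡ 22 (mod 25) (408 ≡ 8 (mod 25)), t ≡ 22·16 ≡ 2 (mod 25). So x ≡ 152 + 408·2 = 968 (mod 10200).
Unique solution in [0, 10200): x = 968.

Final answer: x ≡ 968 (mod 10200); the representative in [0, 10200) is 968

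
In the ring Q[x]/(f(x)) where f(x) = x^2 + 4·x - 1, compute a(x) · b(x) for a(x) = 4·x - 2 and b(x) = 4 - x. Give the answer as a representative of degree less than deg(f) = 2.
a · b ≡ 34·x - 12 (mod f(x))

First multiply in Q[x] without reducing: a · b = -4·x^2 + 18·x - 8. Now divide by f(x) = x^2 + 4·x - 1, eliminating the leading term at each step:
  leading term -4·x^2: subtract (-4)·f(x) = -4·x^2 - 16·x + 4, leaving 34·x - 12
The degree is now < 2, so this is the remainder. Hence a · b ≡ 34·x - 12 in Q[x]/(f).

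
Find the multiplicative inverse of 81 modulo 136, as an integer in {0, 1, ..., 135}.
Apply the extended Euclidean algorithm to (136, 81), tracking rows (r, s, t) with s·136 + t·81 = r. Each division r_prev = q·r_cur + r_new produces the new row as (previous row) − q·(current row):
  row A: (136, 1, 0)   [1·136 + 0·81 = 136]
  row B: (81, 0, 1)   [0·136 + 1·81 = 81]
  136 = 1·81 + 55   → row C = row A − 1·row B = (55, 1, −1)   [check: 1·136 − 1·81 = 55]
  81 = 1·55 + 26   → row D = row B − 1·row C = (26, −1, 2)   [check: −1·136 + 2·81 = 26]
  55 = 2·26 + 3   → row E = row C − 2·row D = (3, 3, −5)   [check: 3·136 − 5·81 = 3]
  26 = 8·3 + 2   → row F = row D − 8·row E = (2, −25, 42)   [check: −25·136 + 42·81 = 2]
  3 = 1·2 + 1   → row G = row E − 1·row F = (1, 28, −47)   [check: 28·136 − 47·81 = 1]
  2 = 2·1 + 0   → remainder 0, stop. gcd = 1 (last nonzero row G).
The gcd is 1, so 81 is invertible mod 136. The last nonzero row gives 28·136 − 47·81 = 1, so t = −47. So 81^(−1) ≡ −47 ≡ 89 (mod 136). Verify: 81 · 89 = 7209 ≡ 1 (mod 136). ✓

Final answer: 81^(−1) ≡ 89 (mod 136)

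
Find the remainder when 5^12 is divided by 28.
1

Use repeated squaring. Binary(12) = 1100. Walk through the bits of the exponent 12 left-to-right: at each bit after the leading one, square the running value, then multiply by 5 if the bit is 1 (always reducing mod 28):
  bit 1 = 1 (leading): start with 5.
  bit 2 = 1: square 5^2 = 25; bit is 1, so multiply 25·5 = 125 ≡ 13 (mod 28).
  bit 3 = 0: square 13^2 = 169 ≡ 1 (mod 28).
  bit 4 = 0: square 1^2 = 1 (mod 28).
Final value: 5^12 ≡ 1 (mod 28).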